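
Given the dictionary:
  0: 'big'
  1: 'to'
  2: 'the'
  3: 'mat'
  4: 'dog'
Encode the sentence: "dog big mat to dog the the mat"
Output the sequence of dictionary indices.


Look up each word in the dictionary:
  'dog' -> 4
  'big' -> 0
  'mat' -> 3
  'to' -> 1
  'dog' -> 4
  'the' -> 2
  'the' -> 2
  'mat' -> 3

Encoded: [4, 0, 3, 1, 4, 2, 2, 3]


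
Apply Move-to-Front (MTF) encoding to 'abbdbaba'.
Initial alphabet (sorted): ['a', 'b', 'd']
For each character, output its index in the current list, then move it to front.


MTF encoding:
'a': index 0 in ['a', 'b', 'd'] -> ['a', 'b', 'd']
'b': index 1 in ['a', 'b', 'd'] -> ['b', 'a', 'd']
'b': index 0 in ['b', 'a', 'd'] -> ['b', 'a', 'd']
'd': index 2 in ['b', 'a', 'd'] -> ['d', 'b', 'a']
'b': index 1 in ['d', 'b', 'a'] -> ['b', 'd', 'a']
'a': index 2 in ['b', 'd', 'a'] -> ['a', 'b', 'd']
'b': index 1 in ['a', 'b', 'd'] -> ['b', 'a', 'd']
'a': index 1 in ['b', 'a', 'd'] -> ['a', 'b', 'd']


Output: [0, 1, 0, 2, 1, 2, 1, 1]


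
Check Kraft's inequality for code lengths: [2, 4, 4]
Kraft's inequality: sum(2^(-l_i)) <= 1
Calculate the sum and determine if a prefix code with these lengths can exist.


Sum = 2^(-2) + 2^(-4) + 2^(-4)
    = 0.25 + 0.0625 + 0.0625
    = 6/16 = 0.375
Since 0.375 <= 1, Kraft's inequality IS satisfied.
A prefix code with these lengths CAN exist.

Kraft sum = 0.375. Satisfied.


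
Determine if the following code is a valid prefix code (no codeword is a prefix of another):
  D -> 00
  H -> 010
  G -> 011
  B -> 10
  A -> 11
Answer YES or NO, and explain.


Checking each pair (does one codeword prefix another?):
  D='00' vs H='010': no prefix
  D='00' vs G='011': no prefix
  D='00' vs B='10': no prefix
  D='00' vs A='11': no prefix
  H='010' vs D='00': no prefix
  H='010' vs G='011': no prefix
  H='010' vs B='10': no prefix
  H='010' vs A='11': no prefix
  G='011' vs D='00': no prefix
  G='011' vs H='010': no prefix
  G='011' vs B='10': no prefix
  G='011' vs A='11': no prefix
  B='10' vs D='00': no prefix
  B='10' vs H='010': no prefix
  B='10' vs G='011': no prefix
  B='10' vs A='11': no prefix
  A='11' vs D='00': no prefix
  A='11' vs H='010': no prefix
  A='11' vs G='011': no prefix
  A='11' vs B='10': no prefix
No violation found over all pairs.

YES -- this is a valid prefix code. No codeword is a prefix of any other codeword.


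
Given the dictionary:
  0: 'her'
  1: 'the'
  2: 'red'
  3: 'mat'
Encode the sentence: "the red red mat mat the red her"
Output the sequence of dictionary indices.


Look up each word in the dictionary:
  'the' -> 1
  'red' -> 2
  'red' -> 2
  'mat' -> 3
  'mat' -> 3
  'the' -> 1
  'red' -> 2
  'her' -> 0

Encoded: [1, 2, 2, 3, 3, 1, 2, 0]


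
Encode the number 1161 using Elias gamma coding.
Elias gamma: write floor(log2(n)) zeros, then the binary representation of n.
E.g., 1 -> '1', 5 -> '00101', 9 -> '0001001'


num_bits = floor(log2(1161)) + 1 = 11
leading_zeros = num_bits - 1 = 10
binary(1161) = 10010001001

Elias gamma(1161) = '0000000000' + '10010001001' = 000000000010010001001 (21 bits)


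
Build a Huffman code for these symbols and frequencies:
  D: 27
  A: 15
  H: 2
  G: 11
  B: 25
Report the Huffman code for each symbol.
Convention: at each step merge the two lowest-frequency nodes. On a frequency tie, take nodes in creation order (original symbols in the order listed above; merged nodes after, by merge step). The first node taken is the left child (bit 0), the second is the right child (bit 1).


Huffman tree construction:
Step 1: Merge H(2) + G(11) = 13
Step 2: Merge (H+G)(13) + A(15) = 28
Step 3: Merge B(25) + D(27) = 52
Step 4: Merge ((H+G)+A)(28) + (B+D)(52) = 80
Read each symbol's code off the tree from the root (left child = 0, right child = 1).

Codes:
  D: 11 (length 2)
  A: 01 (length 2)
  H: 000 (length 3)
  G: 001 (length 3)
  B: 10 (length 2)
Average code length: 173/80 = 2.1625 bits/symbol


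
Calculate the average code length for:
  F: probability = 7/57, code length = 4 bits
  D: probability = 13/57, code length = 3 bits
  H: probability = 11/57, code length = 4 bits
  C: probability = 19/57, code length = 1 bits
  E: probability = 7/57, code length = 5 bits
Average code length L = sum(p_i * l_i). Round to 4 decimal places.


Weighted contributions p_i * l_i:
  F: (7/57) * 4 = 28/57
  D: (13/57) * 3 = 39/57
  H: (11/57) * 4 = 44/57
  C: (19/57) * 1 = 19/57
  E: (7/57) * 5 = 35/57
Sum = (28 + 39 + 44 + 19 + 35)/57 = 165/57

L = 165/57 = 2.8947 bits/symbol


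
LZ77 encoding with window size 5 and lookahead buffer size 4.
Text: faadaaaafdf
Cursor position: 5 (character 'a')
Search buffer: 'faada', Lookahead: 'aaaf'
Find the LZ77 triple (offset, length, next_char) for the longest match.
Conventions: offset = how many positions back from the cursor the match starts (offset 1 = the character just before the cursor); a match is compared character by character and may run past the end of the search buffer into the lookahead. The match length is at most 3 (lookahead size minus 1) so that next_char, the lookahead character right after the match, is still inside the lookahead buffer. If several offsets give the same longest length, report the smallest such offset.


Try each offset into the search buffer:
  offset=1 (pos 4, char 'a'): match length 3
  offset=2 (pos 3, char 'd'): match length 0
  offset=3 (pos 2, char 'a'): match length 1
  offset=4 (pos 1, char 'a'): match length 2
  offset=5 (pos 0, char 'f'): match length 0
Longest match has length 3 at offset 1.
next_char = character at position 5 + 3 = 8 -> 'f'

Best match: offset=1, length=3 (matching 'aaa' starting at position 4)
LZ77 triple: (1, 3, 'f')


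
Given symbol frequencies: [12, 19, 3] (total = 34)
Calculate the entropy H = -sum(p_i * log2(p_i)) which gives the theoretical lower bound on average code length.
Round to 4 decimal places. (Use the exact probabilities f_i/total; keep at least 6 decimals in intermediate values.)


Per-symbol terms -p_i * log2(p_i) with p_i = f_i/34:
  p = 12/34 = 0.352941: log2(p) = -1.502500, -p*log2(p) = 0.530294
  p = 19/34 = 0.558824: log2(p) = -0.839535, -p*log2(p) = 0.469152
  p = 3/34 = 0.088235: log2(p) = -3.502500, -p*log2(p) = 0.309044
H = 0.530294 + 0.469152 + 0.309044 = 1.308490

H = 1.3085 bits/symbol


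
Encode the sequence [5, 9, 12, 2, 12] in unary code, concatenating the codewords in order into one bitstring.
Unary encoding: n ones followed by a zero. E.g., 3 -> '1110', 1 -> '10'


Encode each number as n ones followed by a terminating 0:
  5 -> 111110 (6 bits)
  9 -> 1111111110 (10 bits)
  12 -> 1111111111110 (13 bits)
  2 -> 110 (3 bits)
  12 -> 1111111111110 (13 bits)
Total length = 6 + 10 + 13 + 3 + 13 = 45 bits.

Unary([5, 9, 12, 2, 12]) = 111110111111111011111111111101101111111111110 (45 bits)


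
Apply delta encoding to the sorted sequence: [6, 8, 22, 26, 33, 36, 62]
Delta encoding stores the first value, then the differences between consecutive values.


First value: 6
Deltas:
  8 - 6 = 2
  22 - 8 = 14
  26 - 22 = 4
  33 - 26 = 7
  36 - 33 = 3
  62 - 36 = 26


Delta encoded: [6, 2, 14, 4, 7, 3, 26]


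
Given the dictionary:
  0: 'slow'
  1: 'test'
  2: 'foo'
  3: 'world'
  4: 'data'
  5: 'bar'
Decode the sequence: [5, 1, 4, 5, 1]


Look up each index in the dictionary:
  5 -> 'bar'
  1 -> 'test'
  4 -> 'data'
  5 -> 'bar'
  1 -> 'test'

Decoded: "bar test data bar test"


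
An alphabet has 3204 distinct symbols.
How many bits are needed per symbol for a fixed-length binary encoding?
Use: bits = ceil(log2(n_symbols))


log2(3204) = 11.6457
Bracket: 2^11 = 2048 < 3204 <= 2^12 = 4096
So ceil(log2(3204)) = 12

bits = ceil(log2(3204)) = ceil(11.6457) = 12 bits


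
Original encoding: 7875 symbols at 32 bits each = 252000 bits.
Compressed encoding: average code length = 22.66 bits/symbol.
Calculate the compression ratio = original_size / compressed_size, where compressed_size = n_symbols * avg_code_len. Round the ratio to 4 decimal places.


original_size = n_symbols * orig_bits = 7875 * 32 = 252000 bits
compressed_size = n_symbols * avg_code_len = 7875 * 22.66 = 178447.5 bits
ratio = original_size / compressed_size = 252000 / 178447.5 = 1.4122

Compression ratio = 1.4122


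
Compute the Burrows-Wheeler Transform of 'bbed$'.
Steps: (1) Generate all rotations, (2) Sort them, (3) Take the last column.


Rotations (sorted):
  0: $bbed -> last char: d
  1: bbed$ -> last char: $
  2: bed$b -> last char: b
  3: d$bbe -> last char: e
  4: ed$bb -> last char: b


BWT = d$beb


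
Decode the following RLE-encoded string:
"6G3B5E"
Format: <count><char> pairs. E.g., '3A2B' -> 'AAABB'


Expanding each <count><char> pair:
  6G -> 'GGGGGG'
  3B -> 'BBB'
  5E -> 'EEEEE'

Decoded = GGGGGGBBBEEEEE


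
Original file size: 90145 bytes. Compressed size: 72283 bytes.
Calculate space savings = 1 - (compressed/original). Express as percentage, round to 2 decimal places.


ratio = compressed/original = 72283/90145 = 0.801853
savings = 1 - ratio = 1 - 0.801853 = 0.198147
as a percentage: 0.198147 * 100 = 19.81%

Space savings = 1 - 72283/90145 = 19.81%


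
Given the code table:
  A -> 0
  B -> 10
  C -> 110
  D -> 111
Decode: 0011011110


Decoding:
0 -> A
0 -> A
110 -> C
111 -> D
10 -> B


Result: AACDB


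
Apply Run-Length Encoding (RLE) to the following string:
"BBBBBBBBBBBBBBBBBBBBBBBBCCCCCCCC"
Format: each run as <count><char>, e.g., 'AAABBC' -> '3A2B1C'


Scanning runs left to right:
  i=0: run of 'B' x 24 -> '24B'
  i=24: run of 'C' x 8 -> '8C'

RLE = 24B8C


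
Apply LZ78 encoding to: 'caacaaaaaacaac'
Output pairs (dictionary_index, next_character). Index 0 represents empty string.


LZ78 encoding steps:
Dictionary: {0: ''}
Step 1: w='' (idx 0), next='c' -> output (0, 'c'), add 'c' as idx 1
Step 2: w='' (idx 0), next='a' -> output (0, 'a'), add 'a' as idx 2
Step 3: w='a' (idx 2), next='c' -> output (2, 'c'), add 'ac' as idx 3
Step 4: w='a' (idx 2), next='a' -> output (2, 'a'), add 'aa' as idx 4
Step 5: w='aa' (idx 4), next='a' -> output (4, 'a'), add 'aaa' as idx 5
Step 6: w='ac' (idx 3), next='a' -> output (3, 'a'), add 'aca' as idx 6
Step 7: w='ac' (idx 3), end of input -> output (3, '')


Encoded: [(0, 'c'), (0, 'a'), (2, 'c'), (2, 'a'), (4, 'a'), (3, 'a'), (3, '')]


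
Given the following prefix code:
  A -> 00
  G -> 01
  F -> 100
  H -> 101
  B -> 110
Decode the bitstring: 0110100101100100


Decoding step by step:
Bits 01 -> G
Bits 101 -> H
Bits 00 -> A
Bits 101 -> H
Bits 100 -> F
Bits 100 -> F


Decoded message: GHAHFF


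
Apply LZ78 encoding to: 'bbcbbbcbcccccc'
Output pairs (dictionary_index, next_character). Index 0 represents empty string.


LZ78 encoding steps:
Dictionary: {0: ''}
Step 1: w='' (idx 0), next='b' -> output (0, 'b'), add 'b' as idx 1
Step 2: w='b' (idx 1), next='c' -> output (1, 'c'), add 'bc' as idx 2
Step 3: w='b' (idx 1), next='b' -> output (1, 'b'), add 'bb' as idx 3
Step 4: w='bc' (idx 2), next='b' -> output (2, 'b'), add 'bcb' as idx 4
Step 5: w='' (idx 0), next='c' -> output (0, 'c'), add 'c' as idx 5
Step 6: w='c' (idx 5), next='c' -> output (5, 'c'), add 'cc' as idx 6
Step 7: w='cc' (idx 6), next='c' -> output (6, 'c'), add 'ccc' as idx 7


Encoded: [(0, 'b'), (1, 'c'), (1, 'b'), (2, 'b'), (0, 'c'), (5, 'c'), (6, 'c')]


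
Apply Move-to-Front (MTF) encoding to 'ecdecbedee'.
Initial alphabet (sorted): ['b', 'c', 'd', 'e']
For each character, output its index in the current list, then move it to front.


MTF encoding:
'e': index 3 in ['b', 'c', 'd', 'e'] -> ['e', 'b', 'c', 'd']
'c': index 2 in ['e', 'b', 'c', 'd'] -> ['c', 'e', 'b', 'd']
'd': index 3 in ['c', 'e', 'b', 'd'] -> ['d', 'c', 'e', 'b']
'e': index 2 in ['d', 'c', 'e', 'b'] -> ['e', 'd', 'c', 'b']
'c': index 2 in ['e', 'd', 'c', 'b'] -> ['c', 'e', 'd', 'b']
'b': index 3 in ['c', 'e', 'd', 'b'] -> ['b', 'c', 'e', 'd']
'e': index 2 in ['b', 'c', 'e', 'd'] -> ['e', 'b', 'c', 'd']
'd': index 3 in ['e', 'b', 'c', 'd'] -> ['d', 'e', 'b', 'c']
'e': index 1 in ['d', 'e', 'b', 'c'] -> ['e', 'd', 'b', 'c']
'e': index 0 in ['e', 'd', 'b', 'c'] -> ['e', 'd', 'b', 'c']


Output: [3, 2, 3, 2, 2, 3, 2, 3, 1, 0]


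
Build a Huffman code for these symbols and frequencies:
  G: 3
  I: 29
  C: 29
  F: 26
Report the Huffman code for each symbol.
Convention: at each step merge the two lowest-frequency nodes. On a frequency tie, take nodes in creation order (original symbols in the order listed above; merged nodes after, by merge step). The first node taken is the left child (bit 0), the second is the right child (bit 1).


Huffman tree construction:
Step 1: Merge G(3) + F(26) = 29
Step 2: Merge I(29) + C(29) = 58
Step 3: Merge (G+F)(29) + (I+C)(58) = 87
Read each symbol's code off the tree from the root (left child = 0, right child = 1).

Codes:
  G: 00 (length 2)
  I: 10 (length 2)
  C: 11 (length 2)
  F: 01 (length 2)
Average code length: 174/87 = 2.0000 bits/symbol


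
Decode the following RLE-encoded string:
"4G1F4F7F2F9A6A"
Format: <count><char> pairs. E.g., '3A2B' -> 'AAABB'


Expanding each <count><char> pair:
  4G -> 'GGGG'
  1F -> 'F'
  4F -> 'FFFF'
  7F -> 'FFFFFFF'
  2F -> 'FF'
  9A -> 'AAAAAAAAA'
  6A -> 'AAAAAA'

Decoded = GGGGFFFFFFFFFFFFFFAAAAAAAAAAAAAAA


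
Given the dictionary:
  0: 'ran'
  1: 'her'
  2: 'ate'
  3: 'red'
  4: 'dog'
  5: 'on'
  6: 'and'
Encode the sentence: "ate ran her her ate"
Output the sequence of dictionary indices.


Look up each word in the dictionary:
  'ate' -> 2
  'ran' -> 0
  'her' -> 1
  'her' -> 1
  'ate' -> 2

Encoded: [2, 0, 1, 1, 2]


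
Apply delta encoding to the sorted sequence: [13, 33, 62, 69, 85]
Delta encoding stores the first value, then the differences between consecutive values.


First value: 13
Deltas:
  33 - 13 = 20
  62 - 33 = 29
  69 - 62 = 7
  85 - 69 = 16


Delta encoded: [13, 20, 29, 7, 16]


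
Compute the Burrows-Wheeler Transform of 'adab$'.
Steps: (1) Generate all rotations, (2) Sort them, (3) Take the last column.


Rotations (sorted):
  0: $adab -> last char: b
  1: ab$ad -> last char: d
  2: adab$ -> last char: $
  3: b$ada -> last char: a
  4: dab$a -> last char: a


BWT = bd$aa


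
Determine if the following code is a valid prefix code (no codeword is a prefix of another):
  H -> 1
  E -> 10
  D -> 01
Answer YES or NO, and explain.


Checking each pair (does one codeword prefix another?):
  H='1' vs E='10': prefix -- VIOLATION

NO -- this is NOT a valid prefix code. H (1) is a prefix of E (10).


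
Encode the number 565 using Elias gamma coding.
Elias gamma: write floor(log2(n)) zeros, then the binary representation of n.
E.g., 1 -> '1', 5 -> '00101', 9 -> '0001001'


num_bits = floor(log2(565)) + 1 = 10
leading_zeros = num_bits - 1 = 9
binary(565) = 1000110101

Elias gamma(565) = '000000000' + '1000110101' = 0000000001000110101 (19 bits)


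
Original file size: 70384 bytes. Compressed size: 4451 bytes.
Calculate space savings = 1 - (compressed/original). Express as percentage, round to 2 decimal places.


ratio = compressed/original = 4451/70384 = 0.063239
savings = 1 - ratio = 1 - 0.063239 = 0.936761
as a percentage: 0.936761 * 100 = 93.68%

Space savings = 1 - 4451/70384 = 93.68%


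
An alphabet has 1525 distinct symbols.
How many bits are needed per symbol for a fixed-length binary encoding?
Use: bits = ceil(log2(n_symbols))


log2(1525) = 10.5746
Bracket: 2^10 = 1024 < 1525 <= 2^11 = 2048
So ceil(log2(1525)) = 11

bits = ceil(log2(1525)) = ceil(10.5746) = 11 bits


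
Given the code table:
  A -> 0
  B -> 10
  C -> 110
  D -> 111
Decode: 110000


Decoding:
110 -> C
0 -> A
0 -> A
0 -> A


Result: CAAA


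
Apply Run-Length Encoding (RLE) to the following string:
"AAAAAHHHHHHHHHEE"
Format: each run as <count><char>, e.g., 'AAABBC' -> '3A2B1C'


Scanning runs left to right:
  i=0: run of 'A' x 5 -> '5A'
  i=5: run of 'H' x 9 -> '9H'
  i=14: run of 'E' x 2 -> '2E'

RLE = 5A9H2E


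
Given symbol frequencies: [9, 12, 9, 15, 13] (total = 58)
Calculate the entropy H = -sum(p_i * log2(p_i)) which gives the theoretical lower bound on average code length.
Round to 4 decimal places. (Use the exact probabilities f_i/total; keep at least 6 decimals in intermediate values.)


Per-symbol terms -p_i * log2(p_i) with p_i = f_i/58:
  p = 9/58 = 0.155172: log2(p) = -2.688056, -p*log2(p) = 0.417112
  p = 12/58 = 0.206897: log2(p) = -2.273018, -p*log2(p) = 0.470280
  p = 9/58 = 0.155172: log2(p) = -2.688056, -p*log2(p) = 0.417112
  p = 15/58 = 0.258621: log2(p) = -1.951090, -p*log2(p) = 0.504592
  p = 13/58 = 0.224138: log2(p) = -2.157541, -p*log2(p) = 0.483587
H = 0.417112 + 0.470280 + 0.417112 + 0.504592 + 0.483587 = 2.292683

H = 2.2927 bits/symbol


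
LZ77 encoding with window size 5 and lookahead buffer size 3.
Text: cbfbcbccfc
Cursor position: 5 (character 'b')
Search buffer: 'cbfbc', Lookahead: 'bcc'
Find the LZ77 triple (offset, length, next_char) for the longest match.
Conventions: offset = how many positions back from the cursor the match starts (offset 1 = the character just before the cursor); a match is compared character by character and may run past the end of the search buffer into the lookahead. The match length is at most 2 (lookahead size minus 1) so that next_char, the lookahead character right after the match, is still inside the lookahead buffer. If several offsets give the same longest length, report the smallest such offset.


Try each offset into the search buffer:
  offset=1 (pos 4, char 'c'): match length 0
  offset=2 (pos 3, char 'b'): match length 2
  offset=3 (pos 2, char 'f'): match length 0
  offset=4 (pos 1, char 'b'): match length 1
  offset=5 (pos 0, char 'c'): match length 0
Longest match has length 2 at offset 2.
next_char = character at position 5 + 2 = 7 -> 'c'

Best match: offset=2, length=2 (matching 'bc' starting at position 3)
LZ77 triple: (2, 2, 'c')


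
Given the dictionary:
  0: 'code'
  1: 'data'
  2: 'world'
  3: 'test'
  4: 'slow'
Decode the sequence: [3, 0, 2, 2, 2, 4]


Look up each index in the dictionary:
  3 -> 'test'
  0 -> 'code'
  2 -> 'world'
  2 -> 'world'
  2 -> 'world'
  4 -> 'slow'

Decoded: "test code world world world slow"


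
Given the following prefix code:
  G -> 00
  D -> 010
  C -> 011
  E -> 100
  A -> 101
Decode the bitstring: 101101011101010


Decoding step by step:
Bits 101 -> A
Bits 101 -> A
Bits 011 -> C
Bits 101 -> A
Bits 010 -> D


Decoded message: AACAD


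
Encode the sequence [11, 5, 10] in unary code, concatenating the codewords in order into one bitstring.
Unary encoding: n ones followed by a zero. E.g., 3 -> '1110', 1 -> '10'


Encode each number as n ones followed by a terminating 0:
  11 -> 111111111110 (12 bits)
  5 -> 111110 (6 bits)
  10 -> 11111111110 (11 bits)
Total length = 12 + 6 + 11 = 29 bits.

Unary([11, 5, 10]) = 11111111111011111011111111110 (29 bits)


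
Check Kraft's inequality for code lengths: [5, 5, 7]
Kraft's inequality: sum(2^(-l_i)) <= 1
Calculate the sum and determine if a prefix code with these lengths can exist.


Sum = 2^(-5) + 2^(-5) + 2^(-7)
    = 0.03125 + 0.03125 + 0.0078125
    = 9/128 = 0.0703125
Since 0.0703125 <= 1, Kraft's inequality IS satisfied.
A prefix code with these lengths CAN exist.

Kraft sum = 0.0703125. Satisfied.


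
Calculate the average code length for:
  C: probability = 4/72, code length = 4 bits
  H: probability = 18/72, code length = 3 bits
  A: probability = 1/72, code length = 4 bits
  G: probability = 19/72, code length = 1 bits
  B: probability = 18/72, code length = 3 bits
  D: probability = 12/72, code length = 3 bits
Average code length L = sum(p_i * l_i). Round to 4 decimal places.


Weighted contributions p_i * l_i:
  C: (4/72) * 4 = 16/72
  H: (18/72) * 3 = 54/72
  A: (1/72) * 4 = 4/72
  G: (19/72) * 1 = 19/72
  B: (18/72) * 3 = 54/72
  D: (12/72) * 3 = 36/72
Sum = (16 + 54 + 4 + 19 + 54 + 36)/72 = 183/72

L = 183/72 = 2.5417 bits/symbol


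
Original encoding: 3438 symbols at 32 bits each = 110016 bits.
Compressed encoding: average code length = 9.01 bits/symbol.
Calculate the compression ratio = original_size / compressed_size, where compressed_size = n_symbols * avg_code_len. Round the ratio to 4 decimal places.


original_size = n_symbols * orig_bits = 3438 * 32 = 110016 bits
compressed_size = n_symbols * avg_code_len = 3438 * 9.01 = 30976.38 bits
ratio = original_size / compressed_size = 110016 / 30976.38 = 3.5516

Compression ratio = 3.5516


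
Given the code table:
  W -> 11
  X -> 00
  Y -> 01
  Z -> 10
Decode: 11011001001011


Decoding:
11 -> W
01 -> Y
10 -> Z
01 -> Y
00 -> X
10 -> Z
11 -> W


Result: WYZYXZW


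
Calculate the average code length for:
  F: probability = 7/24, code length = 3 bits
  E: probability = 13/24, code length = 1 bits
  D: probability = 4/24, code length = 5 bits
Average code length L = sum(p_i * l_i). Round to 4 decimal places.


Weighted contributions p_i * l_i:
  F: (7/24) * 3 = 21/24
  E: (13/24) * 1 = 13/24
  D: (4/24) * 5 = 20/24
Sum = (21 + 13 + 20)/24 = 54/24

L = 54/24 = 2.2500 bits/symbol


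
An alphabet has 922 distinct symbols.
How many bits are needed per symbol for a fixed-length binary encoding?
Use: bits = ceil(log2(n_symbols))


log2(922) = 9.8486
Bracket: 2^9 = 512 < 922 <= 2^10 = 1024
So ceil(log2(922)) = 10

bits = ceil(log2(922)) = ceil(9.8486) = 10 bits


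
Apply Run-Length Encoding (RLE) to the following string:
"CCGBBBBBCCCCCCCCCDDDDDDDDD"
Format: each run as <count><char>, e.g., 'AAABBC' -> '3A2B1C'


Scanning runs left to right:
  i=0: run of 'C' x 2 -> '2C'
  i=2: run of 'G' x 1 -> '1G'
  i=3: run of 'B' x 5 -> '5B'
  i=8: run of 'C' x 9 -> '9C'
  i=17: run of 'D' x 9 -> '9D'

RLE = 2C1G5B9C9D


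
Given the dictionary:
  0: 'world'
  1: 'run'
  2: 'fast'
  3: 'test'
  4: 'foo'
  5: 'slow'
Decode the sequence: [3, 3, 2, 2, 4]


Look up each index in the dictionary:
  3 -> 'test'
  3 -> 'test'
  2 -> 'fast'
  2 -> 'fast'
  4 -> 'foo'

Decoded: "test test fast fast foo"


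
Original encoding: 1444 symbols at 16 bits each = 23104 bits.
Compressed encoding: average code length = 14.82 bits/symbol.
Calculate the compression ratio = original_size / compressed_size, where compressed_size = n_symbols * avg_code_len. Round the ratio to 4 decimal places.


original_size = n_symbols * orig_bits = 1444 * 16 = 23104 bits
compressed_size = n_symbols * avg_code_len = 1444 * 14.82 = 21400.08 bits
ratio = original_size / compressed_size = 23104 / 21400.08 = 1.0796

Compression ratio = 1.0796


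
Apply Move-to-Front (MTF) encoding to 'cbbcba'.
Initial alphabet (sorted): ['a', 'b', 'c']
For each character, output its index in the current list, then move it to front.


MTF encoding:
'c': index 2 in ['a', 'b', 'c'] -> ['c', 'a', 'b']
'b': index 2 in ['c', 'a', 'b'] -> ['b', 'c', 'a']
'b': index 0 in ['b', 'c', 'a'] -> ['b', 'c', 'a']
'c': index 1 in ['b', 'c', 'a'] -> ['c', 'b', 'a']
'b': index 1 in ['c', 'b', 'a'] -> ['b', 'c', 'a']
'a': index 2 in ['b', 'c', 'a'] -> ['a', 'b', 'c']


Output: [2, 2, 0, 1, 1, 2]


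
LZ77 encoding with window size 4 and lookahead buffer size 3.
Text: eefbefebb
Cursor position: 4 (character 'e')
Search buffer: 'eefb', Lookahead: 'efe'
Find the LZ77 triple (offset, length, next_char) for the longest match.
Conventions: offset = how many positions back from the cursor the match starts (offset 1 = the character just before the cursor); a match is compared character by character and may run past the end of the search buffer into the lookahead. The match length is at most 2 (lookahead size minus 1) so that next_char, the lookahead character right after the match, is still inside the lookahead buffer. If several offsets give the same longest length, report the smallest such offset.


Try each offset into the search buffer:
  offset=1 (pos 3, char 'b'): match length 0
  offset=2 (pos 2, char 'f'): match length 0
  offset=3 (pos 1, char 'e'): match length 2
  offset=4 (pos 0, char 'e'): match length 1
Longest match has length 2 at offset 3.
next_char = character at position 4 + 2 = 6 -> 'e'

Best match: offset=3, length=2 (matching 'ef' starting at position 1)
LZ77 triple: (3, 2, 'e')


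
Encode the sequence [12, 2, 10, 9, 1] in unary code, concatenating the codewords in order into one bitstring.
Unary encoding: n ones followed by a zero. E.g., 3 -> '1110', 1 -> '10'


Encode each number as n ones followed by a terminating 0:
  12 -> 1111111111110 (13 bits)
  2 -> 110 (3 bits)
  10 -> 11111111110 (11 bits)
  9 -> 1111111110 (10 bits)
  1 -> 10 (2 bits)
Total length = 13 + 3 + 11 + 10 + 2 = 39 bits.

Unary([12, 2, 10, 9, 1]) = 111111111111011011111111110111111111010 (39 bits)


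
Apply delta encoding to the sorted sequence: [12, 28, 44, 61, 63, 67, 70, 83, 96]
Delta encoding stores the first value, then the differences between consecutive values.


First value: 12
Deltas:
  28 - 12 = 16
  44 - 28 = 16
  61 - 44 = 17
  63 - 61 = 2
  67 - 63 = 4
  70 - 67 = 3
  83 - 70 = 13
  96 - 83 = 13


Delta encoded: [12, 16, 16, 17, 2, 4, 3, 13, 13]


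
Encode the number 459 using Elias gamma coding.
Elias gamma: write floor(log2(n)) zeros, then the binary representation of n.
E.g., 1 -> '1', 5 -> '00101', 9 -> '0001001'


num_bits = floor(log2(459)) + 1 = 9
leading_zeros = num_bits - 1 = 8
binary(459) = 111001011

Elias gamma(459) = '00000000' + '111001011' = 00000000111001011 (17 bits)


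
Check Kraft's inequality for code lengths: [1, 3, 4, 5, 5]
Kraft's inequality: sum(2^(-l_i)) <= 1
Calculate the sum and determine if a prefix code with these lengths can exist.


Sum = 2^(-1) + 2^(-3) + 2^(-4) + 2^(-5) + 2^(-5)
    = 0.5 + 0.125 + 0.0625 + 0.03125 + 0.03125
    = 24/32 = 0.75
Since 0.75 <= 1, Kraft's inequality IS satisfied.
A prefix code with these lengths CAN exist.

Kraft sum = 0.75. Satisfied.


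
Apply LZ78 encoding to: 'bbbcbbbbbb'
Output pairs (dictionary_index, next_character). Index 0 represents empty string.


LZ78 encoding steps:
Dictionary: {0: ''}
Step 1: w='' (idx 0), next='b' -> output (0, 'b'), add 'b' as idx 1
Step 2: w='b' (idx 1), next='b' -> output (1, 'b'), add 'bb' as idx 2
Step 3: w='' (idx 0), next='c' -> output (0, 'c'), add 'c' as idx 3
Step 4: w='bb' (idx 2), next='b' -> output (2, 'b'), add 'bbb' as idx 4
Step 5: w='bbb' (idx 4), end of input -> output (4, '')


Encoded: [(0, 'b'), (1, 'b'), (0, 'c'), (2, 'b'), (4, '')]


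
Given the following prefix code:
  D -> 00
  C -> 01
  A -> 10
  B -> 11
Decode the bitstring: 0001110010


Decoding step by step:
Bits 00 -> D
Bits 01 -> C
Bits 11 -> B
Bits 00 -> D
Bits 10 -> A


Decoded message: DCBDA


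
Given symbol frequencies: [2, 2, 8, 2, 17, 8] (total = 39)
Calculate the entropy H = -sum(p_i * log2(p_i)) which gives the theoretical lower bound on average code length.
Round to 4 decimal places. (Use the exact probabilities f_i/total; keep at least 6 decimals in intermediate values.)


Per-symbol terms -p_i * log2(p_i) with p_i = f_i/39:
  p = 2/39 = 0.051282: log2(p) = -4.285402, -p*log2(p) = 0.219764
  p = 2/39 = 0.051282: log2(p) = -4.285402, -p*log2(p) = 0.219764
  p = 8/39 = 0.205128: log2(p) = -2.285402, -p*log2(p) = 0.468800
  p = 2/39 = 0.051282: log2(p) = -4.285402, -p*log2(p) = 0.219764
  p = 17/39 = 0.435897: log2(p) = -1.197939, -p*log2(p) = 0.522179
  p = 8/39 = 0.205128: log2(p) = -2.285402, -p*log2(p) = 0.468800
H = 0.219764 + 0.219764 + 0.468800 + 0.219764 + 0.522179 + 0.468800 = 2.119071

H = 2.1191 bits/symbol


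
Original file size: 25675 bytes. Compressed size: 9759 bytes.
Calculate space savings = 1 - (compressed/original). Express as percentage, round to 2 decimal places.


ratio = compressed/original = 9759/25675 = 0.380097
savings = 1 - ratio = 1 - 0.380097 = 0.619903
as a percentage: 0.619903 * 100 = 61.99%

Space savings = 1 - 9759/25675 = 61.99%


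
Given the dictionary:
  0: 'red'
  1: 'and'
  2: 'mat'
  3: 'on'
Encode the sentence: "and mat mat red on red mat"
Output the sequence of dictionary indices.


Look up each word in the dictionary:
  'and' -> 1
  'mat' -> 2
  'mat' -> 2
  'red' -> 0
  'on' -> 3
  'red' -> 0
  'mat' -> 2

Encoded: [1, 2, 2, 0, 3, 0, 2]


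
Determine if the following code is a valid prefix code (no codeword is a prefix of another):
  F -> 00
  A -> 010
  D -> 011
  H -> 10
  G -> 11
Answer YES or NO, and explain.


Checking each pair (does one codeword prefix another?):
  F='00' vs A='010': no prefix
  F='00' vs D='011': no prefix
  F='00' vs H='10': no prefix
  F='00' vs G='11': no prefix
  A='010' vs F='00': no prefix
  A='010' vs D='011': no prefix
  A='010' vs H='10': no prefix
  A='010' vs G='11': no prefix
  D='011' vs F='00': no prefix
  D='011' vs A='010': no prefix
  D='011' vs H='10': no prefix
  D='011' vs G='11': no prefix
  H='10' vs F='00': no prefix
  H='10' vs A='010': no prefix
  H='10' vs D='011': no prefix
  H='10' vs G='11': no prefix
  G='11' vs F='00': no prefix
  G='11' vs A='010': no prefix
  G='11' vs D='011': no prefix
  G='11' vs H='10': no prefix
No violation found over all pairs.

YES -- this is a valid prefix code. No codeword is a prefix of any other codeword.


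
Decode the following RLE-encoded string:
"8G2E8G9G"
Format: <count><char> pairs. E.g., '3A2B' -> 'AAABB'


Expanding each <count><char> pair:
  8G -> 'GGGGGGGG'
  2E -> 'EE'
  8G -> 'GGGGGGGG'
  9G -> 'GGGGGGGGG'

Decoded = GGGGGGGGEEGGGGGGGGGGGGGGGGG


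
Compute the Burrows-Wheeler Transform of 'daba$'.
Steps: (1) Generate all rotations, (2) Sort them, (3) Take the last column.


Rotations (sorted):
  0: $daba -> last char: a
  1: a$dab -> last char: b
  2: aba$d -> last char: d
  3: ba$da -> last char: a
  4: daba$ -> last char: $


BWT = abda$


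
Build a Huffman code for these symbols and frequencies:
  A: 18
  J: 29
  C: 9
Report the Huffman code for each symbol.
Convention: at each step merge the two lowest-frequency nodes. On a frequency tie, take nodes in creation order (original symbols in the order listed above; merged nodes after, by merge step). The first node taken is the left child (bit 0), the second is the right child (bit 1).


Huffman tree construction:
Step 1: Merge C(9) + A(18) = 27
Step 2: Merge (C+A)(27) + J(29) = 56
Read each symbol's code off the tree from the root (left child = 0, right child = 1).

Codes:
  A: 01 (length 2)
  J: 1 (length 1)
  C: 00 (length 2)
Average code length: 83/56 = 1.4821 bits/symbol


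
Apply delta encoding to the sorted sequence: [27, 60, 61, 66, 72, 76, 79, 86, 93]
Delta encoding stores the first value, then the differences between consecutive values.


First value: 27
Deltas:
  60 - 27 = 33
  61 - 60 = 1
  66 - 61 = 5
  72 - 66 = 6
  76 - 72 = 4
  79 - 76 = 3
  86 - 79 = 7
  93 - 86 = 7


Delta encoded: [27, 33, 1, 5, 6, 4, 3, 7, 7]


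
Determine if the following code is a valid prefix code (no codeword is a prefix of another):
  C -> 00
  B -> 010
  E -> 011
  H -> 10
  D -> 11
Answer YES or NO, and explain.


Checking each pair (does one codeword prefix another?):
  C='00' vs B='010': no prefix
  C='00' vs E='011': no prefix
  C='00' vs H='10': no prefix
  C='00' vs D='11': no prefix
  B='010' vs C='00': no prefix
  B='010' vs E='011': no prefix
  B='010' vs H='10': no prefix
  B='010' vs D='11': no prefix
  E='011' vs C='00': no prefix
  E='011' vs B='010': no prefix
  E='011' vs H='10': no prefix
  E='011' vs D='11': no prefix
  H='10' vs C='00': no prefix
  H='10' vs B='010': no prefix
  H='10' vs E='011': no prefix
  H='10' vs D='11': no prefix
  D='11' vs C='00': no prefix
  D='11' vs B='010': no prefix
  D='11' vs E='011': no prefix
  D='11' vs H='10': no prefix
No violation found over all pairs.

YES -- this is a valid prefix code. No codeword is a prefix of any other codeword.


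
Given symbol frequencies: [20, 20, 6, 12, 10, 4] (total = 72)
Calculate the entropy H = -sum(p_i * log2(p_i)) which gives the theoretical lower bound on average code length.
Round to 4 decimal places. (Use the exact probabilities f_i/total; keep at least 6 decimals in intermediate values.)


Per-symbol terms -p_i * log2(p_i) with p_i = f_i/72:
  p = 20/72 = 0.277778: log2(p) = -1.847997, -p*log2(p) = 0.513332
  p = 20/72 = 0.277778: log2(p) = -1.847997, -p*log2(p) = 0.513332
  p = 6/72 = 0.083333: log2(p) = -3.584963, -p*log2(p) = 0.298747
  p = 12/72 = 0.166667: log2(p) = -2.584963, -p*log2(p) = 0.430827
  p = 10/72 = 0.138889: log2(p) = -2.847997, -p*log2(p) = 0.395555
  p = 4/72 = 0.055556: log2(p) = -4.169925, -p*log2(p) = 0.231663
H = 0.513332 + 0.513332 + 0.298747 + 0.430827 + 0.395555 + 0.231663 = 2.383456

H = 2.3835 bits/symbol


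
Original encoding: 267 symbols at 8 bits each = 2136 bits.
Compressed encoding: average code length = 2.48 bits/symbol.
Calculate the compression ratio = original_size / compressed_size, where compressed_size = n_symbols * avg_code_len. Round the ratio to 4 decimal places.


original_size = n_symbols * orig_bits = 267 * 8 = 2136 bits
compressed_size = n_symbols * avg_code_len = 267 * 2.48 = 662.16 bits
ratio = original_size / compressed_size = 2136 / 662.16 = 3.2258

Compression ratio = 3.2258


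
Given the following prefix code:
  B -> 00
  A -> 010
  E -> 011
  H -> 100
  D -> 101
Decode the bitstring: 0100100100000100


Decoding step by step:
Bits 010 -> A
Bits 010 -> A
Bits 010 -> A
Bits 00 -> B
Bits 00 -> B
Bits 100 -> H


Decoded message: AAABBH


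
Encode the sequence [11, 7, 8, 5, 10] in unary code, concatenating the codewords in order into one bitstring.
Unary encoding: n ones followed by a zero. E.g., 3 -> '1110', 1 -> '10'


Encode each number as n ones followed by a terminating 0:
  11 -> 111111111110 (12 bits)
  7 -> 11111110 (8 bits)
  8 -> 111111110 (9 bits)
  5 -> 111110 (6 bits)
  10 -> 11111111110 (11 bits)
Total length = 12 + 8 + 9 + 6 + 11 = 46 bits.

Unary([11, 7, 8, 5, 10]) = 1111111111101111111011111111011111011111111110 (46 bits)


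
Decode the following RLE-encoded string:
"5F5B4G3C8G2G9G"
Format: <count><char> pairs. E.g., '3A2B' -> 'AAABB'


Expanding each <count><char> pair:
  5F -> 'FFFFF'
  5B -> 'BBBBB'
  4G -> 'GGGG'
  3C -> 'CCC'
  8G -> 'GGGGGGGG'
  2G -> 'GG'
  9G -> 'GGGGGGGGG'

Decoded = FFFFFBBBBBGGGGCCCGGGGGGGGGGGGGGGGGGG


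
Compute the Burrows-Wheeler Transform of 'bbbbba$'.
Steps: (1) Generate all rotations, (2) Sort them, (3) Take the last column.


Rotations (sorted):
  0: $bbbbba -> last char: a
  1: a$bbbbb -> last char: b
  2: ba$bbbb -> last char: b
  3: bba$bbb -> last char: b
  4: bbba$bb -> last char: b
  5: bbbba$b -> last char: b
  6: bbbbba$ -> last char: $


BWT = abbbbb$


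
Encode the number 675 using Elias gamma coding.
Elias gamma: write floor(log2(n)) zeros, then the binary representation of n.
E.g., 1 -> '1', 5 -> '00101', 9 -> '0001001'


num_bits = floor(log2(675)) + 1 = 10
leading_zeros = num_bits - 1 = 9
binary(675) = 1010100011

Elias gamma(675) = '000000000' + '1010100011' = 0000000001010100011 (19 bits)


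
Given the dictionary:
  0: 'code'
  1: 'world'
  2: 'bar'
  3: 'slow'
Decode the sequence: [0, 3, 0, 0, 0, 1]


Look up each index in the dictionary:
  0 -> 'code'
  3 -> 'slow'
  0 -> 'code'
  0 -> 'code'
  0 -> 'code'
  1 -> 'world'

Decoded: "code slow code code code world"


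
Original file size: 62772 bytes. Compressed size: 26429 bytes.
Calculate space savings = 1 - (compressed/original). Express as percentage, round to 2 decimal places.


ratio = compressed/original = 26429/62772 = 0.421032
savings = 1 - ratio = 1 - 0.421032 = 0.578968
as a percentage: 0.578968 * 100 = 57.9%

Space savings = 1 - 26429/62772 = 57.9%


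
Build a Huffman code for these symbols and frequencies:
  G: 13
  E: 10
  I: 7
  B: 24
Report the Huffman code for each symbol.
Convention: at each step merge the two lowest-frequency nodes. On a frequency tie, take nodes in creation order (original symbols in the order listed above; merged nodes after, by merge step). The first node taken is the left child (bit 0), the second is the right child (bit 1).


Huffman tree construction:
Step 1: Merge I(7) + E(10) = 17
Step 2: Merge G(13) + (I+E)(17) = 30
Step 3: Merge B(24) + (G+(I+E))(30) = 54
Read each symbol's code off the tree from the root (left child = 0, right child = 1).

Codes:
  G: 10 (length 2)
  E: 111 (length 3)
  I: 110 (length 3)
  B: 0 (length 1)
Average code length: 101/54 = 1.8704 bits/symbol


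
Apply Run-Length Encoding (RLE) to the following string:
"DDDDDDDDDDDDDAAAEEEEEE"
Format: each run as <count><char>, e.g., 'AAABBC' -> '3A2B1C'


Scanning runs left to right:
  i=0: run of 'D' x 13 -> '13D'
  i=13: run of 'A' x 3 -> '3A'
  i=16: run of 'E' x 6 -> '6E'

RLE = 13D3A6E


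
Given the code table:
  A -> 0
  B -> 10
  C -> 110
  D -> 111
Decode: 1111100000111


Decoding:
111 -> D
110 -> C
0 -> A
0 -> A
0 -> A
0 -> A
111 -> D


Result: DCAAAAD


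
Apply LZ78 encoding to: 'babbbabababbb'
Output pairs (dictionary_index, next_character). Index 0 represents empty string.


LZ78 encoding steps:
Dictionary: {0: ''}
Step 1: w='' (idx 0), next='b' -> output (0, 'b'), add 'b' as idx 1
Step 2: w='' (idx 0), next='a' -> output (0, 'a'), add 'a' as idx 2
Step 3: w='b' (idx 1), next='b' -> output (1, 'b'), add 'bb' as idx 3
Step 4: w='b' (idx 1), next='a' -> output (1, 'a'), add 'ba' as idx 4
Step 5: w='ba' (idx 4), next='b' -> output (4, 'b'), add 'bab' as idx 5
Step 6: w='a' (idx 2), next='b' -> output (2, 'b'), add 'ab' as idx 6
Step 7: w='bb' (idx 3), end of input -> output (3, '')


Encoded: [(0, 'b'), (0, 'a'), (1, 'b'), (1, 'a'), (4, 'b'), (2, 'b'), (3, '')]


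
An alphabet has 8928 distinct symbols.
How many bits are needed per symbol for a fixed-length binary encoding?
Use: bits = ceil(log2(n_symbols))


log2(8928) = 13.1241
Bracket: 2^13 = 8192 < 8928 <= 2^14 = 16384
So ceil(log2(8928)) = 14

bits = ceil(log2(8928)) = ceil(13.1241) = 14 bits


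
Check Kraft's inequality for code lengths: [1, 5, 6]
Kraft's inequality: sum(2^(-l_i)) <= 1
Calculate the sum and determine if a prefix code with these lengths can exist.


Sum = 2^(-1) + 2^(-5) + 2^(-6)
    = 0.5 + 0.03125 + 0.015625
    = 35/64 = 0.546875
Since 0.546875 <= 1, Kraft's inequality IS satisfied.
A prefix code with these lengths CAN exist.

Kraft sum = 0.546875. Satisfied.


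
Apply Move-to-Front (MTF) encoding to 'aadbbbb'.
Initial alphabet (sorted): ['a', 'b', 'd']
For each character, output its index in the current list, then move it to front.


MTF encoding:
'a': index 0 in ['a', 'b', 'd'] -> ['a', 'b', 'd']
'a': index 0 in ['a', 'b', 'd'] -> ['a', 'b', 'd']
'd': index 2 in ['a', 'b', 'd'] -> ['d', 'a', 'b']
'b': index 2 in ['d', 'a', 'b'] -> ['b', 'd', 'a']
'b': index 0 in ['b', 'd', 'a'] -> ['b', 'd', 'a']
'b': index 0 in ['b', 'd', 'a'] -> ['b', 'd', 'a']
'b': index 0 in ['b', 'd', 'a'] -> ['b', 'd', 'a']


Output: [0, 0, 2, 2, 0, 0, 0]


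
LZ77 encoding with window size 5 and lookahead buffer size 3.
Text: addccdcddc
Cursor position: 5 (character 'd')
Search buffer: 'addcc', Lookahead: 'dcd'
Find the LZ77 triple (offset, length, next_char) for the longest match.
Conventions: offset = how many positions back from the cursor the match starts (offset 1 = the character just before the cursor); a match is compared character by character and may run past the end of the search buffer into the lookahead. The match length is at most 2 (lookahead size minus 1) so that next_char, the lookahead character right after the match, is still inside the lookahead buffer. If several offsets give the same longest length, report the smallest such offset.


Try each offset into the search buffer:
  offset=1 (pos 4, char 'c'): match length 0
  offset=2 (pos 3, char 'c'): match length 0
  offset=3 (pos 2, char 'd'): match length 2
  offset=4 (pos 1, char 'd'): match length 1
  offset=5 (pos 0, char 'a'): match length 0
Longest match has length 2 at offset 3.
next_char = character at position 5 + 2 = 7 -> 'd'

Best match: offset=3, length=2 (matching 'dc' starting at position 2)
LZ77 triple: (3, 2, 'd')


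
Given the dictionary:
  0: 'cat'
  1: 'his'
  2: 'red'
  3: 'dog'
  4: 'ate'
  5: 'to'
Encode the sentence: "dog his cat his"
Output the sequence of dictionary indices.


Look up each word in the dictionary:
  'dog' -> 3
  'his' -> 1
  'cat' -> 0
  'his' -> 1

Encoded: [3, 1, 0, 1]
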